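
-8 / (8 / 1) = -1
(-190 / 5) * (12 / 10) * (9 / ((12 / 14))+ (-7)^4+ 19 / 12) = -110036.60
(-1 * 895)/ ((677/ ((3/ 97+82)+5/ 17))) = -121499830/ 1116373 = -108.83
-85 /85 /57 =-1 /57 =-0.02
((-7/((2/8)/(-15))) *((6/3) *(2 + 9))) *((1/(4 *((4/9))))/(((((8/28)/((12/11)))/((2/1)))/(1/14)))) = 2835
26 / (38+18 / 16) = 208 / 313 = 0.66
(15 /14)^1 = 15 /14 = 1.07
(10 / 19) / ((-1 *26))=-5 / 247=-0.02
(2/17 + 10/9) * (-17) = -188/9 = -20.89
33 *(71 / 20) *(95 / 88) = 4047 / 32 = 126.47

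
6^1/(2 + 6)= 3/4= 0.75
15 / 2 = 7.50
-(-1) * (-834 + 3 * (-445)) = -2169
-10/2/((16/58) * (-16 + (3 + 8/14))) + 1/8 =19/12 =1.58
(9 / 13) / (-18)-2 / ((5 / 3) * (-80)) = -61 / 2600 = -0.02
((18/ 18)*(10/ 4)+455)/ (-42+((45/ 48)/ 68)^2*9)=-180520960/ 16571741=-10.89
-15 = -15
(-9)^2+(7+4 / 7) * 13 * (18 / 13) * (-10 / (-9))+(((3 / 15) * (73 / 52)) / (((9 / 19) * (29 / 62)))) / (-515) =28429815671 / 122317650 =232.43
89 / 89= 1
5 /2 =2.50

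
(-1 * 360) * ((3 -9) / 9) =240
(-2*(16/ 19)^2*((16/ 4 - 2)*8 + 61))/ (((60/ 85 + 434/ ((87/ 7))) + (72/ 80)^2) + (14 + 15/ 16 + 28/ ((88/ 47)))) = -256555622400/ 155819379791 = -1.65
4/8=0.50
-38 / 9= -4.22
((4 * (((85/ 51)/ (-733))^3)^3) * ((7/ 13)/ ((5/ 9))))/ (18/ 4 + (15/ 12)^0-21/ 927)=-450625000/ 391918100059000631254436189630037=-0.00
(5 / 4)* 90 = 225 / 2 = 112.50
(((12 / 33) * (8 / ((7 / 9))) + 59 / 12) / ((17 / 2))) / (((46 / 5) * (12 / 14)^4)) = 13718285 / 66889152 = 0.21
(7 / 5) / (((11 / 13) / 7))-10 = 87 / 55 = 1.58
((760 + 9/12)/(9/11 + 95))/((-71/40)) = -9845/2201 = -4.47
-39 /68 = -0.57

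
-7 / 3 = -2.33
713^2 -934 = 507435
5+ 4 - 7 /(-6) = 61 /6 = 10.17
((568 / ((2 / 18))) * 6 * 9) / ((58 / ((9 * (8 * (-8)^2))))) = 636014592 / 29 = 21931537.66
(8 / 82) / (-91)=-4 / 3731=-0.00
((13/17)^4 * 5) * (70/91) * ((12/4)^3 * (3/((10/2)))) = 1779570/83521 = 21.31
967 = 967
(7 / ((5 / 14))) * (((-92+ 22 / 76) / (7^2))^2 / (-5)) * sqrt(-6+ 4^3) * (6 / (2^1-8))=485809 * sqrt(58) / 35378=104.58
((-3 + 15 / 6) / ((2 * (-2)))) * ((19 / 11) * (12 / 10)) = 57 / 220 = 0.26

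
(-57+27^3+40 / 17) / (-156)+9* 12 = -23633 / 1326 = -17.82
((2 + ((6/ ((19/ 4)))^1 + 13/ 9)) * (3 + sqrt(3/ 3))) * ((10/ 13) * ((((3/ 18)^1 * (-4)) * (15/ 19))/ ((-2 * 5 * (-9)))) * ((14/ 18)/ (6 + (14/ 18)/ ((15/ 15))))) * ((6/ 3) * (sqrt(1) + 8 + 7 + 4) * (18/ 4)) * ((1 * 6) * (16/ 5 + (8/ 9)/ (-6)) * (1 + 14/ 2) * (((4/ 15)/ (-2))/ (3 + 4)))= 339619840/ 69564339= 4.88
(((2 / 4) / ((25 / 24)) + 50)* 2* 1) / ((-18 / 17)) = -21454 / 225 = -95.35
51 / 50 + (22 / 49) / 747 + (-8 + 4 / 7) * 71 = -963405547 / 1830150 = -526.41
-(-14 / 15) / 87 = 14 / 1305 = 0.01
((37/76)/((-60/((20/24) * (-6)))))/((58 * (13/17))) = 629/687648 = 0.00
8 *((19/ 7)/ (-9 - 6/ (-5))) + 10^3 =272240/ 273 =997.22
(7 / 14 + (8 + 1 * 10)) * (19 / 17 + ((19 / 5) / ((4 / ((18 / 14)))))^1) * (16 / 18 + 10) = 1441853 / 3060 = 471.19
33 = 33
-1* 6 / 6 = -1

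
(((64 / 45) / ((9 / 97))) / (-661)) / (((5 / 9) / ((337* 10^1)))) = -4184192 / 29745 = -140.67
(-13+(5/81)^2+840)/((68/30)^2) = 33912325/210681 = 160.97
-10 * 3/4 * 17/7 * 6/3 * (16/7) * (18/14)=-36720/343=-107.06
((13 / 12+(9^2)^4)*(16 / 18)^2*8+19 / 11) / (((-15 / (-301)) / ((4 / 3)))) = 875690174808148 / 120285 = 7280127819.83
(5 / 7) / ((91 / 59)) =295 / 637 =0.46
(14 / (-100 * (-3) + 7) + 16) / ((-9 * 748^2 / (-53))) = 43513 / 257651592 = 0.00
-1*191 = -191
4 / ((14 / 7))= 2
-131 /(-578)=131 /578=0.23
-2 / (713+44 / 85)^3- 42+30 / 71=-658547774807659198 / 15839055557300879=-41.58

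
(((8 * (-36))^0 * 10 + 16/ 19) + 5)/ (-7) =-43/ 19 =-2.26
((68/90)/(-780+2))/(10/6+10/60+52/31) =-1054/3810255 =-0.00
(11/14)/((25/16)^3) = 22528/109375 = 0.21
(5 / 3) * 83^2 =34445 / 3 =11481.67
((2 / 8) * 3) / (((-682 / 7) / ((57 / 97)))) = -1197 / 264616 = -0.00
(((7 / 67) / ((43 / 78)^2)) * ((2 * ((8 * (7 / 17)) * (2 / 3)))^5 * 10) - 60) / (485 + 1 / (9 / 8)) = 26401130949223460 / 2307581522725989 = 11.44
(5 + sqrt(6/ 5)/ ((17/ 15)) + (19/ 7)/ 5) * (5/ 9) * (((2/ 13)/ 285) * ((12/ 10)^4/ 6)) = 48 * sqrt(30)/ 2624375 + 3104/ 5403125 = 0.00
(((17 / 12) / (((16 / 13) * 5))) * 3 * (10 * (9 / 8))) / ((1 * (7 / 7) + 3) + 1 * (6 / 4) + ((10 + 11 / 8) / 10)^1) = 1105 / 944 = 1.17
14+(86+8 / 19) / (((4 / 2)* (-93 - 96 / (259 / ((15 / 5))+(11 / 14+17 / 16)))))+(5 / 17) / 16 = 195347830343 / 14407107504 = 13.56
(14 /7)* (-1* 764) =-1528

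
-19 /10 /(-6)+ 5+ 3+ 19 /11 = 6629 /660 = 10.04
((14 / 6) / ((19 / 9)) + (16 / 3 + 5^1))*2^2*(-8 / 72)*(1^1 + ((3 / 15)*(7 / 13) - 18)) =318176 / 3705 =85.88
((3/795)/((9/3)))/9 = 1/7155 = 0.00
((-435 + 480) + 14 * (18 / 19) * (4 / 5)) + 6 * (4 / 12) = 5473 / 95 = 57.61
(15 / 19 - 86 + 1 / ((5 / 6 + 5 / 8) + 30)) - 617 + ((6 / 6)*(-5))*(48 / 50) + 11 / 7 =-14166695 / 20083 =-705.41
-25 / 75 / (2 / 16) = -8 / 3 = -2.67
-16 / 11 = -1.45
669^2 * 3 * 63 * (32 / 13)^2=512539441.99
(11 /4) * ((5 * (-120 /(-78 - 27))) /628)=55 /2198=0.03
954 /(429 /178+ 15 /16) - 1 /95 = 43017451 /150955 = 284.97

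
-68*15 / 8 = -255 / 2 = -127.50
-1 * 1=-1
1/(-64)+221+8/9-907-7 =-398665/576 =-692.13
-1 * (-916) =916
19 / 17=1.12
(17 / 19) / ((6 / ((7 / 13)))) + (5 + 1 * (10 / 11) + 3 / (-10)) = 231871 / 40755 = 5.69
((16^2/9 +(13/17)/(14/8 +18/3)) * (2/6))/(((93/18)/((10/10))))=270760/147033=1.84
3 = 3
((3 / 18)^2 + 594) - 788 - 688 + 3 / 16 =-126977 / 144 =-881.78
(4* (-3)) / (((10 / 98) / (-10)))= 1176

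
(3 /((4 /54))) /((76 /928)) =9396 /19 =494.53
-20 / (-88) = 5 / 22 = 0.23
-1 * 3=-3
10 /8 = 5 /4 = 1.25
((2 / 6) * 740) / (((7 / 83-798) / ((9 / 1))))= -184260 / 66227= -2.78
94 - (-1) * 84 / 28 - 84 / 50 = 2383 / 25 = 95.32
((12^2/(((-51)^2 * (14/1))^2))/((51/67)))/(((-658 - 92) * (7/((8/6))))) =-536/14792957636625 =-0.00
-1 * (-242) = 242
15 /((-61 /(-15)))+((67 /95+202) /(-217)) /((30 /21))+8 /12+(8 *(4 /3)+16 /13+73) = 6207364997 /70061550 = 88.60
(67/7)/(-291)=-67/2037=-0.03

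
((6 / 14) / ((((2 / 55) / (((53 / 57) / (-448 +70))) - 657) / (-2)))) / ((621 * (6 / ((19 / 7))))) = 55385 / 59587497963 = 0.00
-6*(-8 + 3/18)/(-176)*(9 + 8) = -799/176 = -4.54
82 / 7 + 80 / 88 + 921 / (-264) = 5627 / 616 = 9.13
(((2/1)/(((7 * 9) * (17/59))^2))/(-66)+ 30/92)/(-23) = -567625169/40047789474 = -0.01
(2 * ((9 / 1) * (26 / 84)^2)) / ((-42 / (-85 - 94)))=7.35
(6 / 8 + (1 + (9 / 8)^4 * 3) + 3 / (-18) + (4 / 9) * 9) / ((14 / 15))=638285 / 57344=11.13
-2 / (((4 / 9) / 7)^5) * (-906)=1756147476.48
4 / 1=4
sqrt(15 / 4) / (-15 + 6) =-sqrt(15) / 18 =-0.22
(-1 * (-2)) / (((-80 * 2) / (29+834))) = -863 / 80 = -10.79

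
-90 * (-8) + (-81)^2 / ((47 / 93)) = 644013 / 47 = 13702.40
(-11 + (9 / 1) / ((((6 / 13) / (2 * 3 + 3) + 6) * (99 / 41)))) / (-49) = 3851 / 18172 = 0.21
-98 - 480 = -578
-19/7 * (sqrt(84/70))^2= -114/35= -3.26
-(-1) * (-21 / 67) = -21 / 67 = -0.31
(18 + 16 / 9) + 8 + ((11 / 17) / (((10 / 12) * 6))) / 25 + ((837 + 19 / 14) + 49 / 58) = 3365960597 / 3882375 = 866.98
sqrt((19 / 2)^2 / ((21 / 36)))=19* sqrt(21) / 7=12.44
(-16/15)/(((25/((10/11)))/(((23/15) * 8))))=-5888/12375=-0.48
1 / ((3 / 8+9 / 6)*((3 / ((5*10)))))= 80 / 9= 8.89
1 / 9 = 0.11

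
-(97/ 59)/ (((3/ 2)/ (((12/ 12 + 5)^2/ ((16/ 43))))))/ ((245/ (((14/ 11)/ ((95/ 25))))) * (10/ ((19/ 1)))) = -12513/ 45430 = -0.28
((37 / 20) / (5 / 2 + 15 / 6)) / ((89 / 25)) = 37 / 356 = 0.10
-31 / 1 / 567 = -31 / 567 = -0.05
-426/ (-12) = 71/ 2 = 35.50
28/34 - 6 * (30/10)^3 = -2740/17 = -161.18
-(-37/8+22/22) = 29/8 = 3.62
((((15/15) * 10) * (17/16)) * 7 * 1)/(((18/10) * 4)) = 2975/288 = 10.33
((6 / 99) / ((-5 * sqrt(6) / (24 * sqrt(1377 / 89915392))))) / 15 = -sqrt(714) / 862400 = -0.00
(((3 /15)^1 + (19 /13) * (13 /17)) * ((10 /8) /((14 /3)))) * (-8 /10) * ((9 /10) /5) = -108 /2125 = -0.05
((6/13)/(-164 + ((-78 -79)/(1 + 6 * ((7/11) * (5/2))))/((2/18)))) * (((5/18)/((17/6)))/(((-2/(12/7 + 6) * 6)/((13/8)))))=1305/8226946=0.00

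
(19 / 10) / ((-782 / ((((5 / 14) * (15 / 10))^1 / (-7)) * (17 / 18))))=0.00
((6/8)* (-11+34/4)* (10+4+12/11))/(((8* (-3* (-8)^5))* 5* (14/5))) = -415/161480704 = -0.00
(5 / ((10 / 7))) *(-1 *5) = -35 / 2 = -17.50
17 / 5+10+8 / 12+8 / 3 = 251 / 15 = 16.73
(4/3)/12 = 1/9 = 0.11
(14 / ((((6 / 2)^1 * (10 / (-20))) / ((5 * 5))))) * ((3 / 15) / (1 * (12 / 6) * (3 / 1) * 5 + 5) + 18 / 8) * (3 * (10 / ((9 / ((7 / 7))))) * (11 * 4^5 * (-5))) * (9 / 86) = 444646400 / 43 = 10340613.95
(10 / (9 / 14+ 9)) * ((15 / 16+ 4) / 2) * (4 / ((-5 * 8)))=-553 / 2160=-0.26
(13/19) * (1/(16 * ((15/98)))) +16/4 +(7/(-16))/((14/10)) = 18089/4560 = 3.97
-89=-89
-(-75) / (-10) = -7.50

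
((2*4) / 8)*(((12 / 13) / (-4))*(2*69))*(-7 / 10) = 1449 / 65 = 22.29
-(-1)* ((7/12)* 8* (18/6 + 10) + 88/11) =206/3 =68.67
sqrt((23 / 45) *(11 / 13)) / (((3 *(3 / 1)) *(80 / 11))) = 11 *sqrt(16445) / 140400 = 0.01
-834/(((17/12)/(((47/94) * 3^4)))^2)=-196987464/289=-681617.52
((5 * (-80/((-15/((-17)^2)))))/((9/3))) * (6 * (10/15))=92480/9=10275.56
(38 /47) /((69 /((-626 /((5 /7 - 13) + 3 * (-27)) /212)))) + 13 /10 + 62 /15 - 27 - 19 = -45530388103 /1122369870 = -40.57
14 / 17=0.82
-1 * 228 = -228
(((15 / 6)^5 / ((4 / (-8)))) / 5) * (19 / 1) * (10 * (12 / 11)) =-178125 / 22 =-8096.59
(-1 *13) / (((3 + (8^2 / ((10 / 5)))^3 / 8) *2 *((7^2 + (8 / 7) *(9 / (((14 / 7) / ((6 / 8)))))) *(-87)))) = 91 / 263893620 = 0.00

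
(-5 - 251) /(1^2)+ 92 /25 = -6308 /25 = -252.32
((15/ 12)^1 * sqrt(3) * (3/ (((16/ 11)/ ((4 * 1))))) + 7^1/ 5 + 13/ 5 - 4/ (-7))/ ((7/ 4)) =128/ 49 + 165 * sqrt(3)/ 28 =12.82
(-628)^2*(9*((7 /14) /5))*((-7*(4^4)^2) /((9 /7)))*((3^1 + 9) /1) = -7598826848256 /5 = -1519765369651.20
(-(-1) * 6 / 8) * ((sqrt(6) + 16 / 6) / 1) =3 * sqrt(6) / 4 + 2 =3.84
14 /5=2.80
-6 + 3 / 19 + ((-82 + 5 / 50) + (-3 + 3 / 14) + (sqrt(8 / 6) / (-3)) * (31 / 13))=-60201 / 665 - 62 * sqrt(3) / 117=-91.45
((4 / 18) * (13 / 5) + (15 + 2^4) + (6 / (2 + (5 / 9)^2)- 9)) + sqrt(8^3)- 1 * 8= 39.80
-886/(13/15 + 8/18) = -39870/59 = -675.76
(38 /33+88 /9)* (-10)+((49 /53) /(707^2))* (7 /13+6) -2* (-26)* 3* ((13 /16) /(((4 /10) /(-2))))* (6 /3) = -1376.79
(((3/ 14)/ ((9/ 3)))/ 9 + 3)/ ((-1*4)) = -0.75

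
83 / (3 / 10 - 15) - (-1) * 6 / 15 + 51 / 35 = -557 / 147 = -3.79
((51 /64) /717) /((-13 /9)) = -153 /198848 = -0.00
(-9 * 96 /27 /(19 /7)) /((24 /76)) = -37.33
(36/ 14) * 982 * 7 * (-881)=-15572556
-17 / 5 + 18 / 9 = -1.40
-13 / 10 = -1.30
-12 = -12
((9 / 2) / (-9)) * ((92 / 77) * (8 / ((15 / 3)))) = -368 / 385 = -0.96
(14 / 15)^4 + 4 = 240916 / 50625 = 4.76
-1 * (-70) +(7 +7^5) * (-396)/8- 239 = -832462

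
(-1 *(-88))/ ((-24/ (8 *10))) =-880/ 3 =-293.33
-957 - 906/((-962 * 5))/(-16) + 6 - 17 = -37249093/38480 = -968.01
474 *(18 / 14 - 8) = -22278 / 7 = -3182.57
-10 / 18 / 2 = -5 / 18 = -0.28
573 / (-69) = -191 / 23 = -8.30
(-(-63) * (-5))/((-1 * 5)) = 63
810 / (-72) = -45 / 4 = -11.25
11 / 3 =3.67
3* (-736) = -2208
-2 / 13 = -0.15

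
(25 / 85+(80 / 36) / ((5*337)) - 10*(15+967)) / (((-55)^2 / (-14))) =7088393018 / 155972025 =45.45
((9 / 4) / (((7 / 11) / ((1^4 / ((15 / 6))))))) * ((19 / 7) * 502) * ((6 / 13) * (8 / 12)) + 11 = 1923559 / 3185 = 603.94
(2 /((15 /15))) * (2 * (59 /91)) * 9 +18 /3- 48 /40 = 12804 /455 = 28.14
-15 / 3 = -5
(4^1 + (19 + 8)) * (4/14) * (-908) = -56296/7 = -8042.29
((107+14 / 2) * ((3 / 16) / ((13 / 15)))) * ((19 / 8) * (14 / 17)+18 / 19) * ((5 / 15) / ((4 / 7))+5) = 11309265 / 28288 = 399.79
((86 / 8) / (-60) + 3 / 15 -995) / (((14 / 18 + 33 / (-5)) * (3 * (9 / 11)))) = 2626745 / 37728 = 69.62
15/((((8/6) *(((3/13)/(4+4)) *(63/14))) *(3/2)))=520/9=57.78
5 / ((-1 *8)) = -5 / 8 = -0.62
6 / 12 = 1 / 2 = 0.50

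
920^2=846400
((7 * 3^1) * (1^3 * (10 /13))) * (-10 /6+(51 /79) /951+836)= 4387787600 /325559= 13477.70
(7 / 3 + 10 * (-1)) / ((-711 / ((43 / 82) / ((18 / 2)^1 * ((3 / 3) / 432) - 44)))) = -0.00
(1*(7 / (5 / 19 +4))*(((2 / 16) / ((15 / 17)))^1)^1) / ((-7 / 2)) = -323 / 4860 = -0.07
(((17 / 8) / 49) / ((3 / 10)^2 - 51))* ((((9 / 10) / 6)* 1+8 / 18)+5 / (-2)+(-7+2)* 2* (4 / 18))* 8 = 0.03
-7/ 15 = -0.47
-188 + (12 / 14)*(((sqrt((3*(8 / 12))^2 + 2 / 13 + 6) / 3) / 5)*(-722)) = -188 - 2888*sqrt(429) / 455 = -319.47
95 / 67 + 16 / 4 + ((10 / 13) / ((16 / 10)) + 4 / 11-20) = -526483 / 38324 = -13.74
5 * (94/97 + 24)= 12110/97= 124.85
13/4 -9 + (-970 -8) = -3935/4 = -983.75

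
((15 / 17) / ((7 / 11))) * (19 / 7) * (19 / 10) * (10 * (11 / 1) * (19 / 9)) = 4149695 / 2499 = 1660.54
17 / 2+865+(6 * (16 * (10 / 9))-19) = 5767 / 6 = 961.17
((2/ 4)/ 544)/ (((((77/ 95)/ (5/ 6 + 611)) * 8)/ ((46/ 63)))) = 8021135/ 126669312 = 0.06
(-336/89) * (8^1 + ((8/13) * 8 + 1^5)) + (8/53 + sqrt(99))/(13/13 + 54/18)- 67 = -7329441/61321 + 3 * sqrt(11)/4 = -117.04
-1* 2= -2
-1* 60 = -60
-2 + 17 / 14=-11 / 14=-0.79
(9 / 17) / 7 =9 / 119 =0.08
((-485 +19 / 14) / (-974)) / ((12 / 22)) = 24827 / 27272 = 0.91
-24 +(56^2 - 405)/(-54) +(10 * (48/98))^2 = -50.58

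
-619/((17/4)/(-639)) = 1582164/17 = 93068.47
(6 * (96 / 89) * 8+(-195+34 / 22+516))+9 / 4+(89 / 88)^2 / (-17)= 4411450823 / 11716672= 376.51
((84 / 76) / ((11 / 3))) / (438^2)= 7 / 4455044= 0.00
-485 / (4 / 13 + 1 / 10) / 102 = -31525 / 2703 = -11.66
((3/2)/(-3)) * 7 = -7/2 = -3.50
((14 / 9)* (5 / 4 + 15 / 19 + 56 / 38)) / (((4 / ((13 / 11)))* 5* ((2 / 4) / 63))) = 170079 / 4180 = 40.69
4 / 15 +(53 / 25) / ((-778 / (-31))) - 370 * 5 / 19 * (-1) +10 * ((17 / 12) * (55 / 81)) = 4819551598 / 44900325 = 107.34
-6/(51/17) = -2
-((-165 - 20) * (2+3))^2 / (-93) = 855625 / 93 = 9200.27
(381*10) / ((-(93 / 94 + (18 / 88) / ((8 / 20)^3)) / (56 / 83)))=-1176609280 / 1915723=-614.19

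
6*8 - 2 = 46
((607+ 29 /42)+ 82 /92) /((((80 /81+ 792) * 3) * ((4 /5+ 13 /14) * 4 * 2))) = 0.02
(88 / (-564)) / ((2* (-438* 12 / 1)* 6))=11 / 4446576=0.00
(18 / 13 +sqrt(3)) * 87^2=136242 / 13 +7569 * sqrt(3)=23590.05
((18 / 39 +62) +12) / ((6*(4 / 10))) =1210 / 39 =31.03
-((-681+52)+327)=302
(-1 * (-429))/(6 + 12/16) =572/9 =63.56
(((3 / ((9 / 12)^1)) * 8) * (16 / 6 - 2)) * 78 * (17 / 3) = 28288 / 3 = 9429.33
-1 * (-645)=645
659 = 659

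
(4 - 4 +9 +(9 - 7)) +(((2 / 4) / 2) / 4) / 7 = 1233 / 112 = 11.01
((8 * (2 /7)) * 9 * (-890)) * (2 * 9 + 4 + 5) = -3460320 /7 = -494331.43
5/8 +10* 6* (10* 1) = 4805/8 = 600.62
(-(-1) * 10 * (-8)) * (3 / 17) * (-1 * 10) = 2400 / 17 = 141.18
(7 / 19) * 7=49 / 19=2.58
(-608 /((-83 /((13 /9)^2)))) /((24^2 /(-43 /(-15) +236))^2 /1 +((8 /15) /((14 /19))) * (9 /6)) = 23084578484240 /10422585491193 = 2.21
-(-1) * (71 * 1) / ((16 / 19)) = 1349 / 16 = 84.31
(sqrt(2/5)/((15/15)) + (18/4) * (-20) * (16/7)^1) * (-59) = 84960/7 - 59 * sqrt(10)/5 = 12099.83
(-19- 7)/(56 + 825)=-26/881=-0.03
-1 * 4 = -4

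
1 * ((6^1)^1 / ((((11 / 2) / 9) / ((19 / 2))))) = 1026 / 11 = 93.27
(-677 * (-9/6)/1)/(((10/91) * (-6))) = -61607/40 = -1540.18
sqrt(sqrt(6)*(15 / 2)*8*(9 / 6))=3*2^(3 / 4)*3^(1 / 4)*sqrt(5)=14.85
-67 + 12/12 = -66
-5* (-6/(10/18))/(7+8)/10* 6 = 54/25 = 2.16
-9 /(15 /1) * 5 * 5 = -15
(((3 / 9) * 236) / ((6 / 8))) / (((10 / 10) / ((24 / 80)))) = 472 / 15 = 31.47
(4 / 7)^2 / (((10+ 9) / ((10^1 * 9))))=1440 / 931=1.55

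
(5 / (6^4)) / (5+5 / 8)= 1 / 1458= 0.00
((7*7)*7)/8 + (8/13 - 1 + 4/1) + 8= 5667/104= 54.49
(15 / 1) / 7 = 15 / 7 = 2.14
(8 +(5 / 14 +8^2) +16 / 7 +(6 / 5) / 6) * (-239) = -1252121 / 70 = -17887.44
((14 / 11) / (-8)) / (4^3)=-7 / 2816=-0.00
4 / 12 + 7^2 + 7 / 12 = 599 / 12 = 49.92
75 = 75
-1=-1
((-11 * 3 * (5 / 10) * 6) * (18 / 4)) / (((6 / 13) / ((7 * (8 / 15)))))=-18018 / 5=-3603.60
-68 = -68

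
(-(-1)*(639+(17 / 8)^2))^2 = 1696204225 / 4096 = 414112.36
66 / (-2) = -33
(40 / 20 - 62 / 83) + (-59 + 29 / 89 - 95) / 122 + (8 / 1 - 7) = 895255 / 901214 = 0.99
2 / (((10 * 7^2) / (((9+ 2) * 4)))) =0.18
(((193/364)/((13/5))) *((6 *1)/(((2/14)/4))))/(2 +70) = 0.48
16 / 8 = 2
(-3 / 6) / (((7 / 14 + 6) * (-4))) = 1 / 52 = 0.02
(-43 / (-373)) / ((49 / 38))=1634 / 18277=0.09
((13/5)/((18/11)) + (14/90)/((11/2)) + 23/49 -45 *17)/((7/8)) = -148035724/169785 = -871.90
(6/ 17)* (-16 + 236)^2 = 290400/ 17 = 17082.35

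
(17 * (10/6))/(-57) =-85/171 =-0.50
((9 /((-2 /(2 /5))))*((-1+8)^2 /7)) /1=-63 /5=-12.60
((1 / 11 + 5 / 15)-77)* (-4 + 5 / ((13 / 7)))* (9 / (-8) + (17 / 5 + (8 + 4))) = 24529589 / 17160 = 1429.46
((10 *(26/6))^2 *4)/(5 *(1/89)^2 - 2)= -535459600/142533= -3756.74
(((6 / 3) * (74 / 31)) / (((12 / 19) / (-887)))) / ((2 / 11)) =-6859171 / 186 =-36877.26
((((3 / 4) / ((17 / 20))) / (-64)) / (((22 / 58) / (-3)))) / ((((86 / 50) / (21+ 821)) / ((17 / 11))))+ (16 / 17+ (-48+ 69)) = 295600133 / 2830432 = 104.44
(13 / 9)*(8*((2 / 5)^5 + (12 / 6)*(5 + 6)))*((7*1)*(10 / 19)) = 937.04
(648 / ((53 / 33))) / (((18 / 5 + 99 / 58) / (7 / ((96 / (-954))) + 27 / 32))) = -10522215 / 2014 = -5224.54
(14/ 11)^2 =196/ 121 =1.62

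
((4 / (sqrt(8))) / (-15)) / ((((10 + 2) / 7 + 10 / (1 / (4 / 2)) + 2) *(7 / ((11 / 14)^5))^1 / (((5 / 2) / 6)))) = -161051 *sqrt(2) / 3214036224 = -0.00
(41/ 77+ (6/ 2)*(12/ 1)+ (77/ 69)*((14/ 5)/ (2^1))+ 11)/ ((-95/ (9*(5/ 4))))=-3912609/ 672980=-5.81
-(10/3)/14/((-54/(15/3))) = 25/1134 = 0.02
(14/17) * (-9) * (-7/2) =441/17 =25.94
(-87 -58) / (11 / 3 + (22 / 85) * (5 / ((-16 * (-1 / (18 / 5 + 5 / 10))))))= -591600 / 16313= -36.27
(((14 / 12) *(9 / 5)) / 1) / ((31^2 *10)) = 21 / 96100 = 0.00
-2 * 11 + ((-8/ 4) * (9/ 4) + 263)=473/ 2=236.50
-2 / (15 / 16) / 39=-32 / 585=-0.05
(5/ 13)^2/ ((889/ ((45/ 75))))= 15/ 150241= 0.00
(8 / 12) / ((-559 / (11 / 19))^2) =242 / 338416923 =0.00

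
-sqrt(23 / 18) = -sqrt(46) / 6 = -1.13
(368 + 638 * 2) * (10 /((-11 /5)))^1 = -82200 /11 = -7472.73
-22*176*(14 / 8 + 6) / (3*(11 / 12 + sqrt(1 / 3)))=-1320352 / 73 + 480128*sqrt(3) / 73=-6695.15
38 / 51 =0.75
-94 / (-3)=94 / 3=31.33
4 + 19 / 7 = 47 / 7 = 6.71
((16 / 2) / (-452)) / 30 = -1 / 1695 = -0.00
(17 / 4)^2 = 289 / 16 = 18.06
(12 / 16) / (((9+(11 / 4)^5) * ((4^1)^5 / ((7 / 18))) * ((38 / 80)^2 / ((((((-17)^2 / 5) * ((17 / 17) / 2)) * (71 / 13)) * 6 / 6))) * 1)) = 2872660 / 2397189093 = 0.00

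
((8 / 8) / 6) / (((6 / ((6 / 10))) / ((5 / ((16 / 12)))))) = 1 / 16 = 0.06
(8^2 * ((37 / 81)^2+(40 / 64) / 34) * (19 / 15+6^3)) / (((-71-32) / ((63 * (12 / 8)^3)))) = -9243211649 / 1418310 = -6517.06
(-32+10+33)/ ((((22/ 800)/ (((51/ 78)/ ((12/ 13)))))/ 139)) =118150/ 3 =39383.33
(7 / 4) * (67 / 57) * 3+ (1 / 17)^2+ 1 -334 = -326.83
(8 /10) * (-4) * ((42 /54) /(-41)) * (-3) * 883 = -98896 /615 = -160.81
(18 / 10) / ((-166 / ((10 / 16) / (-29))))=0.00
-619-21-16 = -656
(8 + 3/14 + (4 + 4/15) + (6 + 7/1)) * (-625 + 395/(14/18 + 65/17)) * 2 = -27476.36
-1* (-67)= 67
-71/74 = -0.96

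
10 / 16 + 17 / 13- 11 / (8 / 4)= -371 / 104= -3.57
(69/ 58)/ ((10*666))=23/ 128760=0.00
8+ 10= 18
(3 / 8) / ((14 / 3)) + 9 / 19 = 1179 / 2128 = 0.55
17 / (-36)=-17 / 36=-0.47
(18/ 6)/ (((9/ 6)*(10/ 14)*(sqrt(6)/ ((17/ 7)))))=17*sqrt(6)/ 15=2.78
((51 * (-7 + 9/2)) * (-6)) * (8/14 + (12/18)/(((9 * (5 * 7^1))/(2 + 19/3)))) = 28390/63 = 450.63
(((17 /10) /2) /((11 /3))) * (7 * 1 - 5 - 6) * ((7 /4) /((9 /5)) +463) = -283951 /660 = -430.23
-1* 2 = -2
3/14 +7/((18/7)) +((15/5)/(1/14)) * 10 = 26645/63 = 422.94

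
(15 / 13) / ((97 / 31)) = 465 / 1261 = 0.37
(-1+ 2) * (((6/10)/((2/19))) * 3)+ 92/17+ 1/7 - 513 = -583511/1190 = -490.35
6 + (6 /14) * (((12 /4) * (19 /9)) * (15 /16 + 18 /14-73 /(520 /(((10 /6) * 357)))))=-2188087 /10192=-214.69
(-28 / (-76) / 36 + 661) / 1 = 452131 / 684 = 661.01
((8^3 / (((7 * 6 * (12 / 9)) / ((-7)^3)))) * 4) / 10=-6272 / 5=-1254.40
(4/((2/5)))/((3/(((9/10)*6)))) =18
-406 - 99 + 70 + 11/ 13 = -5644/ 13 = -434.15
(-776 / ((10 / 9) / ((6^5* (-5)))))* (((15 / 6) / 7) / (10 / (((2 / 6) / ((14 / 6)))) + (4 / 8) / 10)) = 452563200 / 3269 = 138440.87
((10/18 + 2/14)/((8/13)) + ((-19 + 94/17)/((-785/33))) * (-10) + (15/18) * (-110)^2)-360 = 3268375963/336294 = 9718.81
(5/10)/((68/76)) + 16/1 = 563/34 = 16.56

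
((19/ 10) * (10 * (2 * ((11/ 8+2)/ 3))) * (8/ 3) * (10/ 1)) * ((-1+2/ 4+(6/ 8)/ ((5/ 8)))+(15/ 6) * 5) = 15048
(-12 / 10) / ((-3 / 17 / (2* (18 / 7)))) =1224 / 35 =34.97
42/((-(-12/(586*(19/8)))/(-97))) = -3779993/8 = -472499.12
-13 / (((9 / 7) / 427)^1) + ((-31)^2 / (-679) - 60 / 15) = -26416996 / 6111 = -4322.86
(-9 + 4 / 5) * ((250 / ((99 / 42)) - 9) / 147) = -131323 / 24255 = -5.41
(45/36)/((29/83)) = 3.58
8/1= 8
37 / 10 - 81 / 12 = -61 / 20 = -3.05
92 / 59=1.56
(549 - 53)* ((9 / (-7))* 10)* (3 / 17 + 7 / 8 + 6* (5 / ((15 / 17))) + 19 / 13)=-360216900 / 1547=-232848.67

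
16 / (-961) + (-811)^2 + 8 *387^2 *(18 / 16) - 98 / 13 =25056391120 / 12493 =2005634.44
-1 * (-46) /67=46 /67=0.69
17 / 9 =1.89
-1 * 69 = -69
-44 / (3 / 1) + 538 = 1570 / 3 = 523.33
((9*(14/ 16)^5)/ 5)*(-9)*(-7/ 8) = 9529569/ 1310720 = 7.27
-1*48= -48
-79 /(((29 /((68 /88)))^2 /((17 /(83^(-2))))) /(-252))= 168449834889 /101761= 1655347.68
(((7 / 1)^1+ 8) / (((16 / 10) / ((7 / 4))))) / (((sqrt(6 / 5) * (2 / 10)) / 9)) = 7875 * sqrt(30) / 64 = 673.96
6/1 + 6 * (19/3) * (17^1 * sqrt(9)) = 1944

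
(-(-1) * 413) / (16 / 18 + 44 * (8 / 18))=3717 / 184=20.20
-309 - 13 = -322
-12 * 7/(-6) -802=-788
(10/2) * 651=3255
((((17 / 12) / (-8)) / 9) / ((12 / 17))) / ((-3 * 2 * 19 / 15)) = 0.00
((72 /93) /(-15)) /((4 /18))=-0.23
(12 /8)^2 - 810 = -3231 /4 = -807.75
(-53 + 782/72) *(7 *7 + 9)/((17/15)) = -219965/102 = -2156.52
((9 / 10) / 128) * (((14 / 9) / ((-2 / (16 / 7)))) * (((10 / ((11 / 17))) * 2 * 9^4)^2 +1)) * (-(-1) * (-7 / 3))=1199497473.62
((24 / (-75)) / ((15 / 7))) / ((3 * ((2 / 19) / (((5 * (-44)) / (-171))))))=-1232 / 2025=-0.61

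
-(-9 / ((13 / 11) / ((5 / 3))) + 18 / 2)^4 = -5308416 / 28561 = -185.86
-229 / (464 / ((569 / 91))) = -3.09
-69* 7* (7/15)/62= -1127/310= -3.64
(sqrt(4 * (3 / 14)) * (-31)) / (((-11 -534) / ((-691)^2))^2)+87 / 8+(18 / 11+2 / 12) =3347 / 264 -7067631266191 * sqrt(42) / 2079175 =-22029631.57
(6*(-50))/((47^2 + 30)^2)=-300/5013121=-0.00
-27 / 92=-0.29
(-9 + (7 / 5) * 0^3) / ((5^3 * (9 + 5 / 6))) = -54 / 7375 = -0.01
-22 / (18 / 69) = -253 / 3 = -84.33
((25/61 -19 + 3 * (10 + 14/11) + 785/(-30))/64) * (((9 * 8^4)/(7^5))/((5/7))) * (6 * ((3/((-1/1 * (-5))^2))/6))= -12683232/201383875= -0.06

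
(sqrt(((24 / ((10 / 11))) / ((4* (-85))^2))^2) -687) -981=-241025967 / 144500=-1668.00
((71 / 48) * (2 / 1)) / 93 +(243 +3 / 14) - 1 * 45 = 3097397 / 15624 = 198.25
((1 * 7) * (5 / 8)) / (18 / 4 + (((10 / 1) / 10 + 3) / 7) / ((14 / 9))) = 1715 / 1908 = 0.90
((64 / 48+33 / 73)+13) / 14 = 1619 / 1533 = 1.06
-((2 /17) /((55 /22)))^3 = -64 /614125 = -0.00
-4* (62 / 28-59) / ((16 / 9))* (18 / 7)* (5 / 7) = 321975 / 1372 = 234.68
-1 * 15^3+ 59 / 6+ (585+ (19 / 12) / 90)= -3002561 / 1080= -2780.15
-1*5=-5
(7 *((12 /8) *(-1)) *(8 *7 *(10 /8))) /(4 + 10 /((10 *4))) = -2940 /17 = -172.94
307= 307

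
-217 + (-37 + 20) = -234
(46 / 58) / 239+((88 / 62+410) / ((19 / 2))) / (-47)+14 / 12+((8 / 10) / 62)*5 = 360413273 / 1151225238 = 0.31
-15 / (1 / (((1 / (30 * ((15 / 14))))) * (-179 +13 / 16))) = 19957 / 240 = 83.15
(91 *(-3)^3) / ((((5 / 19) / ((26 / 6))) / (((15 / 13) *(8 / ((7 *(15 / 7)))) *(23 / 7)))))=-409032 / 5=-81806.40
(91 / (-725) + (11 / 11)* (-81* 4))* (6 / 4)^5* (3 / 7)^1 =-171308439 / 162400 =-1054.85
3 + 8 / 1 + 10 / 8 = 49 / 4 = 12.25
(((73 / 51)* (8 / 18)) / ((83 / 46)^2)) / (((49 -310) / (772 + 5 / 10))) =-159102040 / 275098437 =-0.58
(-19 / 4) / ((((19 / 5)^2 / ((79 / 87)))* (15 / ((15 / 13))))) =-1975 / 85956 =-0.02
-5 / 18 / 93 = -5 / 1674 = -0.00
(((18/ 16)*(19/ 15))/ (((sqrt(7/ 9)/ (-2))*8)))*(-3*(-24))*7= -1539*sqrt(7)/ 20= -203.59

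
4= 4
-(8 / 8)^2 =-1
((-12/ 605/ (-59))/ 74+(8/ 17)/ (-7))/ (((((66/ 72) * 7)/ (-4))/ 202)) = 102438298176/ 12101711545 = 8.46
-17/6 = -2.83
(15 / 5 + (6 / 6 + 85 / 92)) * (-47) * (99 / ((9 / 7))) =-1639407 / 92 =-17819.64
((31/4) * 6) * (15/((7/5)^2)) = 34875/98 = 355.87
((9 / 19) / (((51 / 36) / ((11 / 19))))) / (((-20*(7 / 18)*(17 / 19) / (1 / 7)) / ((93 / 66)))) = -0.01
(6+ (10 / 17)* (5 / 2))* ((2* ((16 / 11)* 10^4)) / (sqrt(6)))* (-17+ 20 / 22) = -1198880000* sqrt(6) / 2057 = -1427634.55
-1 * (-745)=745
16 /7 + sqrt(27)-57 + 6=-341 /7 + 3 * sqrt(3)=-43.52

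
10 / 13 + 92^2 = 110042 / 13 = 8464.77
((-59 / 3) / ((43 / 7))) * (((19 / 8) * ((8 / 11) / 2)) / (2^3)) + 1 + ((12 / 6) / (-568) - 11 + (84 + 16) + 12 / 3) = 150963683 / 1611984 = 93.65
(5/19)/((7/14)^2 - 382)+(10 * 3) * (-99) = -86168630/29013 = -2970.00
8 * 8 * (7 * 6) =2688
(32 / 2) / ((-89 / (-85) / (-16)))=-21760 / 89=-244.49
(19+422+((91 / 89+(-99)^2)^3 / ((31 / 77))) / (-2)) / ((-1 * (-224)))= -3651571348232191543 / 699329248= -5221533860.73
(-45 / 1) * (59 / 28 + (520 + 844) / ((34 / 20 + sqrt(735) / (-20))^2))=-1300449870855 / 4962748-11686752000 * sqrt(15) / 177241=-517415.46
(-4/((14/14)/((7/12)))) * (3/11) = -7/11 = -0.64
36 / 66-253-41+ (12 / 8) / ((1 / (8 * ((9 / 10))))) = -15546 / 55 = -282.65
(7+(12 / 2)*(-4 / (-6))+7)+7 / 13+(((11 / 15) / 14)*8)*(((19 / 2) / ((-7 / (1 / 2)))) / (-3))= 534122 / 28665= 18.63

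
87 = 87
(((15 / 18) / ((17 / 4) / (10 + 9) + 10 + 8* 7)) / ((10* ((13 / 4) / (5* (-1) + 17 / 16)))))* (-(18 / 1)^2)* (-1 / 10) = -4617 / 93470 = -0.05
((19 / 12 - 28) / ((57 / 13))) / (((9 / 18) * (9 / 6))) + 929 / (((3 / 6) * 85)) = 602869 / 43605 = 13.83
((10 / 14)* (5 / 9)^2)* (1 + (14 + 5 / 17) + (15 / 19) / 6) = 1245625 / 366282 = 3.40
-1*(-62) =62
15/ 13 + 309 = 4032/ 13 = 310.15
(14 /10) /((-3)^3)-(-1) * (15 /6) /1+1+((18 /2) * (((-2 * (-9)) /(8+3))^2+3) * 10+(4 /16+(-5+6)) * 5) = 34021877 /65340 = 520.69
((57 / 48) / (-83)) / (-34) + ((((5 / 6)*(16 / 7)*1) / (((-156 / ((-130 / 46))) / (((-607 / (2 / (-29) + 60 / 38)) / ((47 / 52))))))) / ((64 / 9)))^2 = 98656759276155747 / 21179436624510976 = 4.66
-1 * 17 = -17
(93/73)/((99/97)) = 3007/2409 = 1.25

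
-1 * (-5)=5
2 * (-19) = -38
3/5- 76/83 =-131/415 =-0.32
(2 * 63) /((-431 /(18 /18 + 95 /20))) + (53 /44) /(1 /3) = 36651 /18964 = 1.93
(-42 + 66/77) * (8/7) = -47.02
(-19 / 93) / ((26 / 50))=-475 / 1209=-0.39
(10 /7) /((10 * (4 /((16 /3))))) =4 /21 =0.19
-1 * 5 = -5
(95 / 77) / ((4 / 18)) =855 / 154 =5.55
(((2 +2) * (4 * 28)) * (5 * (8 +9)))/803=38080/803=47.42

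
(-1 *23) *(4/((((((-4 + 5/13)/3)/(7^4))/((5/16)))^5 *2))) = 517442019378828072716501803125/120242835030016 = 4303308544327484.99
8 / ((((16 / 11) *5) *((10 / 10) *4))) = 0.28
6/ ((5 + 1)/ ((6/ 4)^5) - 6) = -243/ 211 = -1.15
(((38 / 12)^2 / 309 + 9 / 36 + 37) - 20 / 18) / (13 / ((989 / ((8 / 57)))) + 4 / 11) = 41585140685 / 420183144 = 98.97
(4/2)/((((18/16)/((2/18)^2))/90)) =160/81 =1.98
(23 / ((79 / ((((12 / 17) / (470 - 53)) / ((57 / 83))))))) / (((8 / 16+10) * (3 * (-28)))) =-3818 / 4692499749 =-0.00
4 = 4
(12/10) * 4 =24/5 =4.80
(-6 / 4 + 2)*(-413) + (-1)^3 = -415 / 2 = -207.50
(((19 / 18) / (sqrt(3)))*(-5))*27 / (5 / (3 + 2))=-95*sqrt(3) / 2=-82.27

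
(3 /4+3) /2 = 15 /8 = 1.88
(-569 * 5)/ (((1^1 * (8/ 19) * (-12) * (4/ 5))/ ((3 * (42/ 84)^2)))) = 527.88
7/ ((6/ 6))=7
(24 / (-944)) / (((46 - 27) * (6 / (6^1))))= -3 / 2242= -0.00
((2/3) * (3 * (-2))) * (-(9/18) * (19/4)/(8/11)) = 209/16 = 13.06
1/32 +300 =9601/32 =300.03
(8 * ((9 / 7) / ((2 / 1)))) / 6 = 6 / 7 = 0.86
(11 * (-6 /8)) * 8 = -66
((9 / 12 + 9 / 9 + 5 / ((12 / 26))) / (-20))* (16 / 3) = -151 / 45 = -3.36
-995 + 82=-913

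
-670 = -670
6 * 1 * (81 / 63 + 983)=5905.71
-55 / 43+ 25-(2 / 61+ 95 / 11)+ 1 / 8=3503165 / 230824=15.18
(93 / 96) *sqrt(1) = 31 / 32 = 0.97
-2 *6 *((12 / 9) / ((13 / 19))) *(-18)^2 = -98496 / 13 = -7576.62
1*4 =4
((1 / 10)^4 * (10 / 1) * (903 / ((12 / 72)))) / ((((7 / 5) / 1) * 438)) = 129 / 14600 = 0.01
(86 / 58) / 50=43 / 1450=0.03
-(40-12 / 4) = -37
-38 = -38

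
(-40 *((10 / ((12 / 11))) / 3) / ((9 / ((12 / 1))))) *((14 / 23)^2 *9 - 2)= -217.49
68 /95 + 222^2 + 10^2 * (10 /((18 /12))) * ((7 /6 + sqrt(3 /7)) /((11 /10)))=20000 * sqrt(21) /231 + 470172752 /9405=50388.55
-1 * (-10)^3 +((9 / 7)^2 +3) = 49228 / 49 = 1004.65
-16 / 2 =-8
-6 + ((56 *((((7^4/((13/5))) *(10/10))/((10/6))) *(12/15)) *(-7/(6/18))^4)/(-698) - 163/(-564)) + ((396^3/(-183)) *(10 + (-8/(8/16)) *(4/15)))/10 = -27748275485682641/3902273700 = -7110796.84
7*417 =2919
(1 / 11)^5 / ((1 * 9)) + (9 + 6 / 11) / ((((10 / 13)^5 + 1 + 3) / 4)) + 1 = 5711526120065 / 574410455487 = 9.94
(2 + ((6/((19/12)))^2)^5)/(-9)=-3743918504757003026/55179596320209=-67849.69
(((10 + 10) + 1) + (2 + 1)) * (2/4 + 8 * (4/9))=292/3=97.33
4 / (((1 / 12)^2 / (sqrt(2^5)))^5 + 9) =4631027002952375432114866225152 / 10419810756642844722258449006591- 1014454095446016 * sqrt(2) / 10419810756642844722258449006591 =0.44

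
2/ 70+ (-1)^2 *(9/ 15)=22/ 35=0.63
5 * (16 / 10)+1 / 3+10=55 / 3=18.33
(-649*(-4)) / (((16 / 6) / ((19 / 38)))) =1947 / 4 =486.75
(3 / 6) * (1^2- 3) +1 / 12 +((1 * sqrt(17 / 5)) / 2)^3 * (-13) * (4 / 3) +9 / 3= 25 / 12- 221 * sqrt(85) / 150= -11.50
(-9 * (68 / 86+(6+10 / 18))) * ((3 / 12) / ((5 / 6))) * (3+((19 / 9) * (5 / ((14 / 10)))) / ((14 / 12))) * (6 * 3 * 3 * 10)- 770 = -215171492 / 2107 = -102122.21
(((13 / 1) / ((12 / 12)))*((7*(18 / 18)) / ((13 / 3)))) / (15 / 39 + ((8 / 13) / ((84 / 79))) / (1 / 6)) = 49 / 9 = 5.44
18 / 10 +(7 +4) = 64 / 5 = 12.80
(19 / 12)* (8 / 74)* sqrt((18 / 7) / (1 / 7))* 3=57* sqrt(2) / 37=2.18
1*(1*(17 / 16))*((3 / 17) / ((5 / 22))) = 33 / 40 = 0.82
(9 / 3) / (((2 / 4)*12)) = 1 / 2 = 0.50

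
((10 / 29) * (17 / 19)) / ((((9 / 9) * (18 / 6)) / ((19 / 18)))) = 85 / 783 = 0.11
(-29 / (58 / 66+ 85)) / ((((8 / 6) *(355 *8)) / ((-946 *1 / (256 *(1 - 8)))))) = -0.00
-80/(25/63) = -1008/5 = -201.60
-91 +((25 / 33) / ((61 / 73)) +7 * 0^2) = -90.09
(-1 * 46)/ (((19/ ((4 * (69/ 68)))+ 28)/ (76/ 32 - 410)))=573.75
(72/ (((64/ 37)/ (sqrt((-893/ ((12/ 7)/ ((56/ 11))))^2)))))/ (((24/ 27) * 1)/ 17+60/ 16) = 743125131/ 25597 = 29031.73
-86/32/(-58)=43/928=0.05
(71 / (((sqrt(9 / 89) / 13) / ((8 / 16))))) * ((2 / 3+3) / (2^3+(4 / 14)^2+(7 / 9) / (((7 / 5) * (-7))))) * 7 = 3482479 * sqrt(89) / 7058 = 4654.81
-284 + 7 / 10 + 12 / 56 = -9908 / 35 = -283.09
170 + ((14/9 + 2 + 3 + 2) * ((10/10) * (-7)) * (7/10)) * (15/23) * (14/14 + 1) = 7957/69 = 115.32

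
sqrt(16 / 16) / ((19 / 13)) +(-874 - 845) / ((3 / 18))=-195953 / 19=-10313.32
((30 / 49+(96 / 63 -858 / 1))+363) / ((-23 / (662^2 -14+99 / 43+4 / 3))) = 4095810002689 / 436149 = 9390850.38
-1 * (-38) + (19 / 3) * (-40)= -215.33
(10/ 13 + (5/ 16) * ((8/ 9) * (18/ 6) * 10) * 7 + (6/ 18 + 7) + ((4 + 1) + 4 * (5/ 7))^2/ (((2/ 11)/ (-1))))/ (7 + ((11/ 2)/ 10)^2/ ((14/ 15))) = -83504560/ 2239419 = -37.29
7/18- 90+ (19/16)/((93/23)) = -398713/4464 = -89.32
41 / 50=0.82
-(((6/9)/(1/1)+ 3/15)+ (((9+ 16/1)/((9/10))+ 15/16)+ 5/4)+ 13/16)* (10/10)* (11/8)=-1958/45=-43.51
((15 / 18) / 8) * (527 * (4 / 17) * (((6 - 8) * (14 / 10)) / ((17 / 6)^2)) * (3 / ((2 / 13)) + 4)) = -30597 / 289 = -105.87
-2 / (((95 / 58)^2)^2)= -22632992 / 81450625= -0.28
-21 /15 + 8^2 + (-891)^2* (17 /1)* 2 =134960083 /5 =26992016.60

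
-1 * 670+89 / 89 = -669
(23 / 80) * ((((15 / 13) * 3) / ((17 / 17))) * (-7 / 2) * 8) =-27.87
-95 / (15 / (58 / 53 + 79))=-26885 / 53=-507.26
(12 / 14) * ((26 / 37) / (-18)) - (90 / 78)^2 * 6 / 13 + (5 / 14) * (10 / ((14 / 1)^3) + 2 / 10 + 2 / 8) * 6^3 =34.35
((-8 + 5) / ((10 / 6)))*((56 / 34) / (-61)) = 252 / 5185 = 0.05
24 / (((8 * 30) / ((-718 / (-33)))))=359 / 165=2.18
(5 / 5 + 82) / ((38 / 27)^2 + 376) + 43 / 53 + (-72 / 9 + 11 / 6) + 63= 57.86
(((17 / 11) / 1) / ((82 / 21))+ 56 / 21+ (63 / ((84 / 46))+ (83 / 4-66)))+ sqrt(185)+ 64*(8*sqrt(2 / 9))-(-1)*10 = 12515 / 5412+ sqrt(185)+ 512*sqrt(2) / 3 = 257.27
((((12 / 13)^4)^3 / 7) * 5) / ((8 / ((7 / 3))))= 1857520926720 / 23298085122481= 0.08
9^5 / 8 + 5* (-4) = 58889 / 8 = 7361.12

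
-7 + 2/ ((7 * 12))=-293/ 42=-6.98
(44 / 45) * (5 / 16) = 11 / 36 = 0.31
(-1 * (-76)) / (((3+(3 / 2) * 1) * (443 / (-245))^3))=-2235331000 / 782444763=-2.86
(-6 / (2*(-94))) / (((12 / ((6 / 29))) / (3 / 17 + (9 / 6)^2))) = 495 / 370736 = 0.00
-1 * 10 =-10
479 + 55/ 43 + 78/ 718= 7415745/ 15437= 480.39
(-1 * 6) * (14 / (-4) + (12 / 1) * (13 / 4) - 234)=1191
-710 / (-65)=142 / 13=10.92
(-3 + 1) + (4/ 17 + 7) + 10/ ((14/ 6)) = 9.52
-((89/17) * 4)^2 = -126736/289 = -438.53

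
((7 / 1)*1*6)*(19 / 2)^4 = 2736741 / 8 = 342092.62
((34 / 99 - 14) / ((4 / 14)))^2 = 2284.65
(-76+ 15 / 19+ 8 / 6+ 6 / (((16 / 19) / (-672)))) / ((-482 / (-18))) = -831381 / 4579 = -181.56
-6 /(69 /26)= -52 /23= -2.26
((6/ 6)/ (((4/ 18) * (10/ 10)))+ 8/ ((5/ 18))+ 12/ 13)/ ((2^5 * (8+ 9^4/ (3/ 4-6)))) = -31143/ 36158720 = -0.00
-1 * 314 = -314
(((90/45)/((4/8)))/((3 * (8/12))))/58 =1/29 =0.03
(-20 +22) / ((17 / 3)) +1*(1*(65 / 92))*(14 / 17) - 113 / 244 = 2647 / 5612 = 0.47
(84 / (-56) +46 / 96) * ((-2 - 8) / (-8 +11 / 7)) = -343 / 216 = -1.59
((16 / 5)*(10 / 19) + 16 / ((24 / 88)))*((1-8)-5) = -13760 / 19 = -724.21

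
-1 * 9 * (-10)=90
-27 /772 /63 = -3 /5404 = -0.00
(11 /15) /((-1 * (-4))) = 11 /60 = 0.18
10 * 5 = 50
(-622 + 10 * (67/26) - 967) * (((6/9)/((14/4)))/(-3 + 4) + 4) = -596112/91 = -6550.68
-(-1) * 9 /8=9 /8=1.12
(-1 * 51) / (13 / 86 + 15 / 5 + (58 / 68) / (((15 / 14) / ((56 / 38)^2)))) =-403753230 / 38633977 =-10.45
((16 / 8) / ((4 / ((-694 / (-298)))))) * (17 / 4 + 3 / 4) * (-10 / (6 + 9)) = -1735 / 447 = -3.88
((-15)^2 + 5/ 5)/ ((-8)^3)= -113/ 256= -0.44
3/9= 1/3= 0.33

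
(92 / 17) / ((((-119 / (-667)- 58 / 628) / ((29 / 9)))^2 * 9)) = 3393866750601968 / 4025599959897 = 843.07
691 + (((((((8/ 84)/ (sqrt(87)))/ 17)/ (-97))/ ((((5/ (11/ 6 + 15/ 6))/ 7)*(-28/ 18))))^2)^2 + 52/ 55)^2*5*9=13867889592741460287264358203500639302226211888616/ 18965289085014350367577337951888862400266328125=731.22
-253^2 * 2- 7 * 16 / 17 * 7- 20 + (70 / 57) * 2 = -124111130 / 969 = -128081.66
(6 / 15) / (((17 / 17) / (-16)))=-32 / 5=-6.40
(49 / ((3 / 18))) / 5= 294 / 5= 58.80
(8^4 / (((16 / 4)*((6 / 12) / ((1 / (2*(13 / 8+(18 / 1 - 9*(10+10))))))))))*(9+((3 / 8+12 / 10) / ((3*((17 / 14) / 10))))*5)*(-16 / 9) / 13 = 22740992 / 850629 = 26.73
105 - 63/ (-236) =24843/ 236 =105.27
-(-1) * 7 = 7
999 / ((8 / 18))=8991 / 4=2247.75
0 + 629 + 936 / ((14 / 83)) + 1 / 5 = 216242 / 35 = 6178.34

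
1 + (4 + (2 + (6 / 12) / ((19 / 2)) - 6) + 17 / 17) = 39 / 19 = 2.05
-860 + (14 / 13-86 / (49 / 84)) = -91578 / 91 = -1006.35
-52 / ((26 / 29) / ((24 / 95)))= -1392 / 95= -14.65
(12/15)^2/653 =16/16325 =0.00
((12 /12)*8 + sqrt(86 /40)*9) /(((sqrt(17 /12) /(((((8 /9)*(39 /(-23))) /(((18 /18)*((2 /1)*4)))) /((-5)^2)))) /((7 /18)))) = -0.05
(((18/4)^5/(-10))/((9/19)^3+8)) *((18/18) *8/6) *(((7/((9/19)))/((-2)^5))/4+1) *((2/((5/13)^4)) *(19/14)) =-3330.05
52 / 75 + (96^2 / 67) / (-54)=-9316 / 5025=-1.85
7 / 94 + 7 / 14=27 / 47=0.57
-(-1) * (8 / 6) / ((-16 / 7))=-7 / 12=-0.58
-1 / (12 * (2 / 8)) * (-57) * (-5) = -95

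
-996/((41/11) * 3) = -3652/41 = -89.07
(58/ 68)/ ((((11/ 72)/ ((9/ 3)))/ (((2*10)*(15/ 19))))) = 939600/ 3553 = 264.45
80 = 80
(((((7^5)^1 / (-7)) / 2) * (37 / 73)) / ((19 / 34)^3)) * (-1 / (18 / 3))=872912362 / 1502121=581.12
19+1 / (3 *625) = 35626 / 1875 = 19.00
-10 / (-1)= 10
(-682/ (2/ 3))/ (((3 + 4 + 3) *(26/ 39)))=-3069/ 20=-153.45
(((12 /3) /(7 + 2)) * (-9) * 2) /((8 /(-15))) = 15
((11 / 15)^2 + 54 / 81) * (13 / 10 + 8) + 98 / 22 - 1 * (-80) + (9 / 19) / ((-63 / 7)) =14985809 / 156750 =95.60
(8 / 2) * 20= 80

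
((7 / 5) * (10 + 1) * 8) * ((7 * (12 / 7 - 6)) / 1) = -3696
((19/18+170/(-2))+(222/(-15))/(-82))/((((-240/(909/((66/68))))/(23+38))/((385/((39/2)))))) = 226611382151/575640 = 393668.58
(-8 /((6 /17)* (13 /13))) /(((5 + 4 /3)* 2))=-34 /19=-1.79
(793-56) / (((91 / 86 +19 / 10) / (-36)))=-475365 / 53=-8969.15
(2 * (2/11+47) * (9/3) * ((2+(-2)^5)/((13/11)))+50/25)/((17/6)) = -560364/221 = -2535.58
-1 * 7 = -7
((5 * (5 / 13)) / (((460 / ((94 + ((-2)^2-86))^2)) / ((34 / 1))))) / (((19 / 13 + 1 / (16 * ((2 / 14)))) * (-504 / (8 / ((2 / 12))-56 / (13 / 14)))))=43520 / 165347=0.26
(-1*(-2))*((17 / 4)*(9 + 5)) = 119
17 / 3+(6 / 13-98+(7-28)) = -4402 / 39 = -112.87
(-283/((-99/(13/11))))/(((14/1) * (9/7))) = 3679/19602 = 0.19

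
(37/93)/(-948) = -37/88164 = -0.00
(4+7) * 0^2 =0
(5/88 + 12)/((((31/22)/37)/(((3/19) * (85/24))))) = 3336845/18848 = 177.04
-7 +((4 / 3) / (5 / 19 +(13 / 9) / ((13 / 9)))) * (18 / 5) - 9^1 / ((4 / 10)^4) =-28381 / 80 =-354.76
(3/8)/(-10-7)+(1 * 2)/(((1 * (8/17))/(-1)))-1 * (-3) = -173/136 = -1.27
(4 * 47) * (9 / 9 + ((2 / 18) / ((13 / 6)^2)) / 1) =32524 / 169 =192.45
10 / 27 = 0.37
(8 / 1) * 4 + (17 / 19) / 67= 40753 / 1273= 32.01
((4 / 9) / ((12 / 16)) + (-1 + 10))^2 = 67081 / 729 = 92.02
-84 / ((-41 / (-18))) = -1512 / 41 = -36.88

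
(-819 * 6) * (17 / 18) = -4641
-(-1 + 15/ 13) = -2/ 13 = -0.15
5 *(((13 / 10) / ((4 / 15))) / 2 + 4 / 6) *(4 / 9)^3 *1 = 1.36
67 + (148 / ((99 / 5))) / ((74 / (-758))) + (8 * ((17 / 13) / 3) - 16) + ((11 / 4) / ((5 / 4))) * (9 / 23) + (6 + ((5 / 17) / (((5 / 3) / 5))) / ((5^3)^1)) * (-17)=-91272913 / 740025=-123.34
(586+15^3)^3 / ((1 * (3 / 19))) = 1180777660939 / 3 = 393592553646.33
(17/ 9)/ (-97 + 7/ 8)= -136/ 6921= -0.02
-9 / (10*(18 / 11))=-0.55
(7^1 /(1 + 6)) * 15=15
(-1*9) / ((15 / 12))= -36 / 5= -7.20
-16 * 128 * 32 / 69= -65536 / 69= -949.80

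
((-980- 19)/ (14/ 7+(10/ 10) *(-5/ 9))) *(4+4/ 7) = -287712/ 91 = -3161.67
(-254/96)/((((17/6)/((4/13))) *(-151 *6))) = 127/400452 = 0.00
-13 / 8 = -1.62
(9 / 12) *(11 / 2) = 4.12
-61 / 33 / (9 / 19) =-1159 / 297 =-3.90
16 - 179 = -163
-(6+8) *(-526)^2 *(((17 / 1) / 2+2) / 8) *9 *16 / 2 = -366042348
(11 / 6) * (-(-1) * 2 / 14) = 11 / 42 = 0.26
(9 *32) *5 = 1440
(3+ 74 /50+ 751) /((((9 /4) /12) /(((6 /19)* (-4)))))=-2417536 /475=-5089.55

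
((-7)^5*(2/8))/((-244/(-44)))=-184877/244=-757.69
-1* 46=-46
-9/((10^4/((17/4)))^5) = -12778713/102400000000000000000000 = -0.00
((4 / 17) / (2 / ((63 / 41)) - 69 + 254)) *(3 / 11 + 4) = 11844 / 2194819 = 0.01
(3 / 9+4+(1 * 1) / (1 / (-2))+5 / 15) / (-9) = -8 / 27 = -0.30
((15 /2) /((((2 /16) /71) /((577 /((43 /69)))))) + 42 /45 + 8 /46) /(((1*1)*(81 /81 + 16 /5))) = 58513182526 /62307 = 939110.89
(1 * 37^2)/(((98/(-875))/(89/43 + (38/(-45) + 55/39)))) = -32215.25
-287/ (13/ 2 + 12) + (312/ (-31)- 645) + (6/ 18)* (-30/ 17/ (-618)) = -4040354974/ 6025191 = -670.58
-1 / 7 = -0.14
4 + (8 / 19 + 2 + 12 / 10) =724 / 95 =7.62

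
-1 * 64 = -64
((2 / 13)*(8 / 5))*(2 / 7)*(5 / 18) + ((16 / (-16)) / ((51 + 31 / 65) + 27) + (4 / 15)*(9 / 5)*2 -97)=-10029993794 / 104442975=-96.03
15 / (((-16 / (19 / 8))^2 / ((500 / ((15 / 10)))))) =225625 / 2048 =110.17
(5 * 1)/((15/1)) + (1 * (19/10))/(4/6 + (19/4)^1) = 667/975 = 0.68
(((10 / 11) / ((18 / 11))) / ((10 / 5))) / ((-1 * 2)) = -5 / 36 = -0.14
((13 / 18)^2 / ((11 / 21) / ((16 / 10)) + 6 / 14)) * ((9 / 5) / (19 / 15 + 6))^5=1257389406 / 1954052422723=0.00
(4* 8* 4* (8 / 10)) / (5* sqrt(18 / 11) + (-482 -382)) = -270336 / 2280835 -256* sqrt(22) / 1368501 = -0.12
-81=-81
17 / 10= 1.70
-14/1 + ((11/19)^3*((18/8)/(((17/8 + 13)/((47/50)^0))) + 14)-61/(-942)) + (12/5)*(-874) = -2108.79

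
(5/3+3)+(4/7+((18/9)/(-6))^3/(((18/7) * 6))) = 106871/20412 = 5.24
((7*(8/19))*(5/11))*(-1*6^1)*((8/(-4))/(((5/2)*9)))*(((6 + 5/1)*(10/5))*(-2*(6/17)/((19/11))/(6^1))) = -19712/18411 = -1.07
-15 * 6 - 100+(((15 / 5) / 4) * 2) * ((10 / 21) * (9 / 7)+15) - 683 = -83259 / 98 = -849.58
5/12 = 0.42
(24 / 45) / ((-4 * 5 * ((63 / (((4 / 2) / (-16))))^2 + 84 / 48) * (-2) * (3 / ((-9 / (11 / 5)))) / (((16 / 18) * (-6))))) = 64 / 167651715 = 0.00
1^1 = 1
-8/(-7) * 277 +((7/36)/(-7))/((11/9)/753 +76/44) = 163195685/515536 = 316.56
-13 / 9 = -1.44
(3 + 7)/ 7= 10/ 7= 1.43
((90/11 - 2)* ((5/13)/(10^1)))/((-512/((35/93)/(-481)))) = 595/1637585664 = 0.00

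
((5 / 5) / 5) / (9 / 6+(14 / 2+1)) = 2 / 95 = 0.02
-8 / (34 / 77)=-308 / 17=-18.12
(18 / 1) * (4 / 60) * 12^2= 864 / 5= 172.80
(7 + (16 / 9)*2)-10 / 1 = 5 / 9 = 0.56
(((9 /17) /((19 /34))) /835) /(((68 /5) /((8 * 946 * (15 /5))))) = 102168 /53941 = 1.89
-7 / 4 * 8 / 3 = -14 / 3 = -4.67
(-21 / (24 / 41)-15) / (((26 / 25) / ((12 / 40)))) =-14.68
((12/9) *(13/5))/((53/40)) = 2.62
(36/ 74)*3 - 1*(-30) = 1164/ 37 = 31.46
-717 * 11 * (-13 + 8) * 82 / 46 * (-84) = -135814140 / 23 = -5904962.61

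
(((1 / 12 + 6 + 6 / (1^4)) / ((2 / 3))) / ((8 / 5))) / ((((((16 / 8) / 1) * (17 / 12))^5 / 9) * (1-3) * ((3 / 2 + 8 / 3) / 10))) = -951345 / 1419857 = -0.67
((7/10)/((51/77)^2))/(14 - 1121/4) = -83006/13850325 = -0.01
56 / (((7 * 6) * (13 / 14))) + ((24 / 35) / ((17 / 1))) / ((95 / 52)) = 3214072 / 2204475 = 1.46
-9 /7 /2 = -9 /14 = -0.64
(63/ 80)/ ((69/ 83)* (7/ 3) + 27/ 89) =465381/ 1325600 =0.35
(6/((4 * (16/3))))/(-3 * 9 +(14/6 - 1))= -27/2464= -0.01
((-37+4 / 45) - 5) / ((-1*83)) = 1886 / 3735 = 0.50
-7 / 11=-0.64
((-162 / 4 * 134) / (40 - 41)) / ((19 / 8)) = 2285.05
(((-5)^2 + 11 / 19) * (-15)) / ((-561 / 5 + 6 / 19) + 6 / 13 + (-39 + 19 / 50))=4738500 / 1853027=2.56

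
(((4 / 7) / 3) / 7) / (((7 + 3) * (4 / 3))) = 1 / 490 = 0.00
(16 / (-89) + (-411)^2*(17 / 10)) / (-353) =-255577313 / 314170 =-813.50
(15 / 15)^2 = 1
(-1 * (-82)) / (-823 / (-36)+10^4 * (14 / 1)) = 2952 / 5040823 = 0.00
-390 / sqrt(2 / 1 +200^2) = -65*sqrt(40002) / 6667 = -1.95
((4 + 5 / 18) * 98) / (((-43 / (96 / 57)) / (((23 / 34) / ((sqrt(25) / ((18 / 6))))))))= -1388464 / 208335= -6.66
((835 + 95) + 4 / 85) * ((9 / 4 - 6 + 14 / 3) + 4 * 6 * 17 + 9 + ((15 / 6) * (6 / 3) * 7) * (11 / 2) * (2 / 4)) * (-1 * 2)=-48776318 / 51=-956398.39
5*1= 5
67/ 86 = 0.78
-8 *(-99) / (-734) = -396 / 367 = -1.08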